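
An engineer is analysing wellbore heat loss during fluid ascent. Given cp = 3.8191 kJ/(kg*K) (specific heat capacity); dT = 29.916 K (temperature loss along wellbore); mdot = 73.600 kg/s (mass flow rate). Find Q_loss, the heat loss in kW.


Q_loss = mdot * cp * dT
Q_loss = 73.600 * 3.8191 * 29.916
Q_loss = 8409.0 kW


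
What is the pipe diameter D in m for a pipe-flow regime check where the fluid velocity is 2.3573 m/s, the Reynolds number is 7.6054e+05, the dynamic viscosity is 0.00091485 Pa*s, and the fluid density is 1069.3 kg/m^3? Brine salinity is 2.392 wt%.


D = Re * mu / (rho * vel)
D = 7.6054e+05 * 0.00091485 / (1069.3 * 2.3573)
D = 0.27603 m


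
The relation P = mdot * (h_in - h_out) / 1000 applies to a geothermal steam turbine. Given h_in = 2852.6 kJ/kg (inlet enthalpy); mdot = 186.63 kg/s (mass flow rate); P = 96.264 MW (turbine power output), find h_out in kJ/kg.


h_out = h_in - P * 1000 / mdot
h_out = 2852.6 - 96.264 * 1000 / 186.63
h_out = 2336.8 kJ/kg


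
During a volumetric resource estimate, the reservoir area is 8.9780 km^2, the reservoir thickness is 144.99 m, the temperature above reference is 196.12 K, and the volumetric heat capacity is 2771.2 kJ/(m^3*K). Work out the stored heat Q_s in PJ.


Step 1: Vr = A*1e6*hr = 8.978*1e6*144.99 = 1.301720e+09 m^3
Step 2: Q_s = Vr*rhoc*dT/1e12 = 1.301720e+09*2771.2*196.12/1e12 = 707.47 PJ
Q_s = 707.47 PJ


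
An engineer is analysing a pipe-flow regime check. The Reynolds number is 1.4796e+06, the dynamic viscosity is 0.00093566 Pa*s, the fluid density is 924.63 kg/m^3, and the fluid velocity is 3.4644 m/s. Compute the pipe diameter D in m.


D = Re * mu / (rho * vel)
D = 1.4796e+06 * 0.00093566 / (924.63 * 3.4644)
D = 0.43218 m


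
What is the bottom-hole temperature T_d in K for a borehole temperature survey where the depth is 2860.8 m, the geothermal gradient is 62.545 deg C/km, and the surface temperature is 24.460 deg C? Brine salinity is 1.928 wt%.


T_d = T_surf + grad * d / 1000
T_d = 24.460 + 62.545 * 2860.8 / 1000
T_d = 203.3887 deg C
Convert to K: 203.3887 + 273.15 = 476.54 K
T_d = 476.54 K


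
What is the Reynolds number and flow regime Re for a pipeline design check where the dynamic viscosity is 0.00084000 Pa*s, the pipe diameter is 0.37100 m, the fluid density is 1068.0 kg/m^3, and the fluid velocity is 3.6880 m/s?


Step 1: Re = rho*vel*D/mu = 1068.0*3.688*0.371/0.00084 = 1.7396e+06
Step 2: Re = 1.7396e+06 > 4000, so flow is turbulent.
Re = 1.7396e+06 (turbulent)


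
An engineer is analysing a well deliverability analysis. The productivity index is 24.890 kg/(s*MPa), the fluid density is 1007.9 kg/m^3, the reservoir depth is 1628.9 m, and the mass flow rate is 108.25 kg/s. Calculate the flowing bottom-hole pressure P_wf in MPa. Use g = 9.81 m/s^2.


Step 1: P_i = rho*g*h/1e6 = 1007.9*9.81*1628.9/1e6 = 16.10575 MPa
Step 2: P_wf = P_i - mdot/PI = 16.10575 - 108.25/24.89 = 11.757 MPa
P_wf = 11.757 MPa


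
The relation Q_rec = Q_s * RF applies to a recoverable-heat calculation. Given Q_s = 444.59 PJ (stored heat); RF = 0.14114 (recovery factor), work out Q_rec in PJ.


Q_rec = Q_s * RF
Q_rec = 444.59 * 0.14114
Q_rec = 62.749 PJ


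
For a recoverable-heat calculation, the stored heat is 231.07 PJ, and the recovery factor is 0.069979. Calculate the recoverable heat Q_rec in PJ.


Q_rec = Q_s * RF
Q_rec = 231.07 * 0.069979
Q_rec = 16.170 PJ


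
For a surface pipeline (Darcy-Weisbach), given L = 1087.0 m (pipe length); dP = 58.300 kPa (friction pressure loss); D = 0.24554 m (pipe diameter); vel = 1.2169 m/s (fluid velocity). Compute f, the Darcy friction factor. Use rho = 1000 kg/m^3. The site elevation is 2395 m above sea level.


f = dP*1000 / ((L/D)*(rho*vel^2/2))
f = 58.300*1000 / ((1087.0/0.24554)*(1000*1.2169^2/2))
f = 0.017786


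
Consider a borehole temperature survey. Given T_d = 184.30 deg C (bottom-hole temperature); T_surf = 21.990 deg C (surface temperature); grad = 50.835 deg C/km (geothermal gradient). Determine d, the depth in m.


d = (T_d - T_surf) / grad * 1000
d = (184.30 - 21.990) / 50.835 * 1000
d = 3192.9 m


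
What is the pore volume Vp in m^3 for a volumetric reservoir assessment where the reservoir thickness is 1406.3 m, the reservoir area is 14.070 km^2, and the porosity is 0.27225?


Vp = A * 1e6 * hr * phi
Vp = 14.070 * 1e6 * 1406.3 * 0.27225
Vp = 5.3869e+09 m^3


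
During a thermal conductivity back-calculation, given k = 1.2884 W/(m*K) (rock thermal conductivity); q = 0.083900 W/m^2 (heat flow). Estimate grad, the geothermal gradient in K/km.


grad = q / k * 1000
grad = 0.083900 / 1.2884 * 1000
grad = 65.11953 deg C/km
Convert: 65.11953 deg C/km * 1.0 = 65.120 K/km
grad = 65.120 K/km


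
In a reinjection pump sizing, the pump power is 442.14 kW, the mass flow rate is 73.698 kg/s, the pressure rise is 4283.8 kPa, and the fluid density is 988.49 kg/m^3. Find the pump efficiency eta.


eta = mdot * dP / (rho * P_pump)
eta = 73.698 * 4283.8 / (988.49 * 442.14)
eta = 0.72236


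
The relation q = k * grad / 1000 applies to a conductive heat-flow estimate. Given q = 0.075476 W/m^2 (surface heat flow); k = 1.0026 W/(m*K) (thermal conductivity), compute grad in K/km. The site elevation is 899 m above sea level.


grad = q * 1000 / k
grad = 0.075476 * 1000 / 1.0026
grad = 75.28027 deg C/km
Convert: 75.28027 deg C/km * 1.0 = 75.280 K/km
grad = 75.280 K/km


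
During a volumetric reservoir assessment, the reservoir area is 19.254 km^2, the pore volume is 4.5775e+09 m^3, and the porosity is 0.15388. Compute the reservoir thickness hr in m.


hr = Vp / (A * 1e6 * phi)
hr = 4.5775e+09 / (19.254 * 1e6 * 0.15388)
hr = 1545.0 m


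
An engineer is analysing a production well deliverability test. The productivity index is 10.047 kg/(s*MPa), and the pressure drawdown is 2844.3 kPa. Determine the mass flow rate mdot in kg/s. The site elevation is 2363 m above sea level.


mdot = PI * dP / 1000
mdot = 10.047 * 2844.3 / 1000
mdot = 28.577 kg/s


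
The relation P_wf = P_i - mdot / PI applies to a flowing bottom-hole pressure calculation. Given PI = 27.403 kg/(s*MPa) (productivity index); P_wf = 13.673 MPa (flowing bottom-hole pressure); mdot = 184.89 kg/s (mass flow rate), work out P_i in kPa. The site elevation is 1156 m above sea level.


P_i = P_wf + mdot / PI
P_i = 13.673 + 184.89 / 27.403
P_i = 20.42007 MPa
Convert: 20.42007 MPa * 1000.0 = 20420 kPa
P_i = 20420 kPa


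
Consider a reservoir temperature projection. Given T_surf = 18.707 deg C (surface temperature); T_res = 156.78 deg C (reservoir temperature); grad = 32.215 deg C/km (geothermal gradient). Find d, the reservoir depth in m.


d = (T_res - T_surf) / grad * 1000
d = (156.78 - 18.707) / 32.215 * 1000
d = 4286.0 m


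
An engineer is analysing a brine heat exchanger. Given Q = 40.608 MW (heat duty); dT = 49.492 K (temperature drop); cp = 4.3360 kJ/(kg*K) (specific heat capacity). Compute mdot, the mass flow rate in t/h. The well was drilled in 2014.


mdot = Q * 1000 / (cp * dT)
mdot = 40.608 * 1000 / (4.3360 * 49.492)
mdot = 189.2288 kg/s
Convert: 189.2288 kg/s * 3.6 = 681.22 t/h
mdot = 681.22 t/h


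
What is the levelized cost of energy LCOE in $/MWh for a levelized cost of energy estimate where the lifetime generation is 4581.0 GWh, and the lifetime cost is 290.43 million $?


LCOE = C_tot / E_tot * 100
LCOE = 290.43 / 4581.0 * 100
LCOE = 6.339882 cents/kWh
Convert: 6.339882 cents/kWh * 10.0 = 63.399 $/MWh
LCOE = 63.399 $/MWh


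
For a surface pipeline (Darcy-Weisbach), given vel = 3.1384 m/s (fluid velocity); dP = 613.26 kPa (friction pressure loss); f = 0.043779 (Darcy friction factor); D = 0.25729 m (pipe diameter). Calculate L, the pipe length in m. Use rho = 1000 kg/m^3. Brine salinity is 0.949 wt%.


L = dP*1000*D / (f*rho*vel^2/2)
L = 613.26*1000*0.25729 / (0.043779*1000*3.1384^2/2)
L = 731.84 m


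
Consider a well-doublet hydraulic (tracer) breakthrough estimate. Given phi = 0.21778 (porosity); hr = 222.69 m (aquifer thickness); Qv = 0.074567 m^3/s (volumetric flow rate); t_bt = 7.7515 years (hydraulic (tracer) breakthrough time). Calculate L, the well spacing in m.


L = sqrt(t_bt*365.25*86400*3*Qv / (pi*hr*phi))
L = sqrt(7.7515*365.25*86400*3*0.074567 / (pi*222.69*0.21778))
L = 599.30 m


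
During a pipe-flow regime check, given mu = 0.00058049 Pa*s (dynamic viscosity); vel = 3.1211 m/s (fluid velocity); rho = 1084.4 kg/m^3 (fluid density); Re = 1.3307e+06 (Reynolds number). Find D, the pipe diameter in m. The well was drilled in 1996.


D = Re * mu / (rho * vel)
D = 1.3307e+06 * 0.00058049 / (1084.4 * 3.1211)
D = 0.22823 m


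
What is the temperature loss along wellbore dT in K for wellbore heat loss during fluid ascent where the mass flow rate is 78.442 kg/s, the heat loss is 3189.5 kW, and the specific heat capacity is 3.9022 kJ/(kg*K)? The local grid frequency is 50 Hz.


dT = Q_loss / (mdot * cp)
dT = 3189.5 / (78.442 * 3.9022)
dT = 10.420 K


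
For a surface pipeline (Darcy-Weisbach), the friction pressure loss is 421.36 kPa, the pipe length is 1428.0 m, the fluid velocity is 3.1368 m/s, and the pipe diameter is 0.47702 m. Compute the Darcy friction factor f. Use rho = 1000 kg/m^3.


f = dP*1000 / ((L/D)*(rho*vel^2/2))
f = 421.36*1000 / ((1428.0/0.47702)*(1000*3.1368^2/2))
f = 0.028610


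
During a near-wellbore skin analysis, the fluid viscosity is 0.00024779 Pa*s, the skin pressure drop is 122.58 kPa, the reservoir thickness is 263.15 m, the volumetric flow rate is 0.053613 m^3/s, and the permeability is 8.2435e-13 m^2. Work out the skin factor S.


S = dP_s * 1000 * 2*pi*k*hr / (q*mu)
S = 122.58 * 1000 * 2*pi*8.2435e-13*263.15 / (0.053613*0.00024779)
S = 12.577


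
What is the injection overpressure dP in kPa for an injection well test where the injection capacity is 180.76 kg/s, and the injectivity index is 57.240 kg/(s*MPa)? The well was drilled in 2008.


dP = mdot * 1000 / II
dP = 180.76 * 1000 / 57.240
dP = 3157.9 kPa


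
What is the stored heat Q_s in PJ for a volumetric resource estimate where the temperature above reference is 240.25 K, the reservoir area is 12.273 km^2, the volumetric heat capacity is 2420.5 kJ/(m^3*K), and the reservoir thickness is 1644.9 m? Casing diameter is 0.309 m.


Step 1: Vr = A*1e6*hr = 12.273*1e6*1644.9 = 2.018786e+10 m^3
Step 2: Q_s = Vr*rhoc*dT/1e12 = 2.018786e+10*2420.5*240.25/1e12 = 11740 PJ
Q_s = 11740 PJ


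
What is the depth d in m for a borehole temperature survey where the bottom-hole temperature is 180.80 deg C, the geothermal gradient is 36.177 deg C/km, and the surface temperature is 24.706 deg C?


d = (T_d - T_surf) / grad * 1000
d = (180.80 - 24.706) / 36.177 * 1000
d = 4314.7 m


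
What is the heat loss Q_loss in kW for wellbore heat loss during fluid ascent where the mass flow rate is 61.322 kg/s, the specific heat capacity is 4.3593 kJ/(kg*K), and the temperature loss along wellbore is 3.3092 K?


Q_loss = mdot * cp * dT
Q_loss = 61.322 * 4.3593 * 3.3092
Q_loss = 884.62 kW


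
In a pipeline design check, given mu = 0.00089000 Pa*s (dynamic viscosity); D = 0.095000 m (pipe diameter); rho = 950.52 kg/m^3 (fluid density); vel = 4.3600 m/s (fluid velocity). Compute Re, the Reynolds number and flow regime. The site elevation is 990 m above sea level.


Step 1: Re = rho*vel*D/mu = 950.52*4.36*0.095/0.00089 = 4.4237e+05
Step 2: Re = 4.4237e+05 > 4000, so flow is turbulent.
Re = 4.4237e+05 (turbulent)


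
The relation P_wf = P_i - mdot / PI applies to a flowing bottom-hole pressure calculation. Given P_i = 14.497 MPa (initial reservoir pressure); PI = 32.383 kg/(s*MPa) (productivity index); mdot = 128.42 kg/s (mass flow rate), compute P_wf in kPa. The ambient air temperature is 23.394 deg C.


P_wf = P_i - mdot / PI
P_wf = 14.497 - 128.42 / 32.383
P_wf = 10.53134 MPa
Convert: 10.53134 MPa * 1000.0 = 10531 kPa
P_wf = 10531 kPa


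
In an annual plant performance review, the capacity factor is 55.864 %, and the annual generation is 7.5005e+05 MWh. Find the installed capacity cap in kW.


cap = E_a / (CF/100 * 8760)
cap = 7.5005e+05 / (55.864/100 * 8760)
cap = 153.2689 MW
Convert: 153.2689 MW * 1000.0 = 1.5327e+05 kW
cap = 1.5327e+05 kW


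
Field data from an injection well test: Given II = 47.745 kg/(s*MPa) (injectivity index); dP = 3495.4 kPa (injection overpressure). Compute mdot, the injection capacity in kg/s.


mdot = II * dP / 1000
mdot = 47.745 * 3495.4 / 1000
mdot = 166.89 kg/s


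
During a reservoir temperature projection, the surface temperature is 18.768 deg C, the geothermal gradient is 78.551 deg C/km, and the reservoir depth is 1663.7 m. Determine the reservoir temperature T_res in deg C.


T_res = T_surf + grad * d / 1000
T_res = 18.768 + 78.551 * 1663.7 / 1000
T_res = 149.45 deg C


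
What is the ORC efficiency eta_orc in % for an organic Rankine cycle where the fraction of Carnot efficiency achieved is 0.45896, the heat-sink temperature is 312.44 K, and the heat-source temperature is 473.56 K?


eta_orc = (1 - Tc/Th) * f * 100
eta_orc = (1 - 312.44/473.56) * 0.45896 * 100
eta_orc = 15.615 %


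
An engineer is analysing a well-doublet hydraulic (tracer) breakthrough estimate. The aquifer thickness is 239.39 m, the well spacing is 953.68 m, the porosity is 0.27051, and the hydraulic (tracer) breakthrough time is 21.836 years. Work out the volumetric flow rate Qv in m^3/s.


Qv = pi*hr*phi*L^2 / (3*t_bt*365.25*86400)
Qv = pi*239.39*0.27051*953.68^2 / (3*21.836*365.25*86400)
Qv = 0.089505 m^3/s


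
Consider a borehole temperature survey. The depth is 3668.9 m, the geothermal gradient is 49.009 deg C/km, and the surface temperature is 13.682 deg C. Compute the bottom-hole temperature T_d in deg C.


T_d = T_surf + grad * d / 1000
T_d = 13.682 + 49.009 * 3668.9 / 1000
T_d = 193.49 deg C


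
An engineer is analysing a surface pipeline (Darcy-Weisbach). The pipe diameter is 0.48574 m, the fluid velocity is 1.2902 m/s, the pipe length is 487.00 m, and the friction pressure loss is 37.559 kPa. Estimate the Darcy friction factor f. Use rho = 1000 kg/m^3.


f = dP*1000 / ((L/D)*(rho*vel^2/2))
f = 37.559*1000 / ((487.00/0.48574)*(1000*1.2902^2/2))
f = 0.045010


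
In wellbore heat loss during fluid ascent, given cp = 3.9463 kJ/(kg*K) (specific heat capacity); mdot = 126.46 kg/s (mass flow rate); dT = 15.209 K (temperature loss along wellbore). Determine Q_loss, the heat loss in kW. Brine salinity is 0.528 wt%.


Q_loss = mdot * cp * dT
Q_loss = 126.46 * 3.9463 * 15.209
Q_loss = 7590.0 kW


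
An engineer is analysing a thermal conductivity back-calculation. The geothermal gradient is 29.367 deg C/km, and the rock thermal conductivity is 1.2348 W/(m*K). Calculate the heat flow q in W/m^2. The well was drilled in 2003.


q = k * grad / 1000
q = 1.2348 * 29.367 / 1000
q = 0.036262 W/m^2


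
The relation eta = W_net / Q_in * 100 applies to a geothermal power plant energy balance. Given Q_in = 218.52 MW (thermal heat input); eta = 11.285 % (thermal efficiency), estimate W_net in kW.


W_net = eta / 100 * Q_in
W_net = 11.285 / 100 * 218.52
W_net = 24.65998 MW
Convert: 24.65998 MW * 1000.0 = 24660 kW
W_net = 24660 kW


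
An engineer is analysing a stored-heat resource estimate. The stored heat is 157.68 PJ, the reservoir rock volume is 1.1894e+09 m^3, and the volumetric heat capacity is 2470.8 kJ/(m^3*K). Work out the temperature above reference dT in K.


dT = Q_s * 1e12 / (Vr * rhoc)
dT = 157.68 * 1e12 / (1.1894e+09 * 2470.8)
dT = 53.655 K


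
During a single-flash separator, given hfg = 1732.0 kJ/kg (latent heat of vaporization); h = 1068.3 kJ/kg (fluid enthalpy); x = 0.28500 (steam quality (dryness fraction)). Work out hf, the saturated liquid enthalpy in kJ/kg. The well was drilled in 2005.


hf = h - x * hfg
hf = 1068.3 - 0.28500 * 1732.0
hf = 574.68 kJ/kg


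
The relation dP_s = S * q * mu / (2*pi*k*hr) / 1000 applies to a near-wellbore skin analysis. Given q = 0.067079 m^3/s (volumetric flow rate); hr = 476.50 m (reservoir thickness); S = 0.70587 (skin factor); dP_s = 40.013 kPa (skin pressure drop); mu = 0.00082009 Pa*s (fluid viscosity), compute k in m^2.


k = S*q*mu / (2*pi*dP_s*1000*hr)
k = 0.70587*0.067079*0.00082009 / (2*pi*40.013*1000*476.50)
k = 3.2414e-13 m^2


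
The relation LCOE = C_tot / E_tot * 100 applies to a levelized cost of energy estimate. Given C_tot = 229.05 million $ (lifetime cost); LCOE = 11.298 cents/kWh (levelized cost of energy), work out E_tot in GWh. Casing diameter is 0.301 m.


E_tot = C_tot / LCOE * 100
E_tot = 229.05 / 11.298 * 100
E_tot = 2027.3 GWh


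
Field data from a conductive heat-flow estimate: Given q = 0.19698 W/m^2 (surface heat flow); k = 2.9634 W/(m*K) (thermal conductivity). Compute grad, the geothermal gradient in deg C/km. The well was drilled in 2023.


grad = q * 1000 / k
grad = 0.19698 * 1000 / 2.9634
grad = 66.471 deg C/km


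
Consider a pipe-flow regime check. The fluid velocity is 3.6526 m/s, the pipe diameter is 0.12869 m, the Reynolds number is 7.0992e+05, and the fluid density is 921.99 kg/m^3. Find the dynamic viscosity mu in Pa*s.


mu = rho * vel * D / Re
mu = 921.99 * 3.6526 * 0.12869 / 7.0992e+05
mu = 0.00061047 Pa*s


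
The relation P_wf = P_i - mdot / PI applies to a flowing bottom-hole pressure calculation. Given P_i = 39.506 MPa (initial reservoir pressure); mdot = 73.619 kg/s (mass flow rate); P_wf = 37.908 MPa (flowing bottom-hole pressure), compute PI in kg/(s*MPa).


PI = mdot / (P_i - P_wf)
PI = 73.619 / (39.506 - 37.908)
PI = 46.069 kg/(s*MPa)


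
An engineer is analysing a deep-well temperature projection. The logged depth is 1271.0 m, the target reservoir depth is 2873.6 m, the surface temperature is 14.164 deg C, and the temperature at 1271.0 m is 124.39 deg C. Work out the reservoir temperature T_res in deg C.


Step 1: grad = (T_d1 - T_surf)/d1 * 1000 = (124.39 - 14.164)/1271.0 * 1000 = 86.72384 deg C/km
Step 2: T_res = T_surf + grad*d2/1000 = 14.164 + 86.72384*2873.6/1000 = 263.37 deg C
T_res = 263.37 deg C


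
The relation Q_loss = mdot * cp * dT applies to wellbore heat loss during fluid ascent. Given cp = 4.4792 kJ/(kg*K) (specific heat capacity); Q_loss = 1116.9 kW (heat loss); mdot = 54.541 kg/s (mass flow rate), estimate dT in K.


dT = Q_loss / (mdot * cp)
dT = 1116.9 / (54.541 * 4.4792)
dT = 4.5718 K


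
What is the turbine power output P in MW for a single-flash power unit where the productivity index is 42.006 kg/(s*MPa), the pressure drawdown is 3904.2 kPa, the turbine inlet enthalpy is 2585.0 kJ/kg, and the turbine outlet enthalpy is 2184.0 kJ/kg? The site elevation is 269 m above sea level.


Step 1: mdot = PI * dP / 1000 = 42.006 * 3904.2 / 1000 = 163.9998 kg/s
Step 2: P = mdot*(h_in - h_out)/1000 = 163.9998*(2585.0 - 2184.0)/1000 = 65.764 MW
P = 65.764 MW


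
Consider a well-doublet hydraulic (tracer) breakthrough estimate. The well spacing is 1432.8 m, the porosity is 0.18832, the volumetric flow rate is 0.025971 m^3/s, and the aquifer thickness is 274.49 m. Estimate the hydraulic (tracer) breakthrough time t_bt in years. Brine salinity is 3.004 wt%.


t_bt = pi * hr * phi * L^2 / (3 * Qv) / (365.25*86400)
t_bt = pi * 274.49 * 0.18832 * 1432.8^2 / (3 * 0.025971) / (365.25*86400)
t_bt = 135.59 years


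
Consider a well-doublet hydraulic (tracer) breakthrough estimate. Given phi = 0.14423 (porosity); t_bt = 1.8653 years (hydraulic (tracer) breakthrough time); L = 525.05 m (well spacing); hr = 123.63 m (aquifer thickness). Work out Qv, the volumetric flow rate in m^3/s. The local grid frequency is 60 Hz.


Qv = pi*hr*phi*L^2 / (3*t_bt*365.25*86400)
Qv = pi*123.63*0.14423*525.05^2 / (3*1.8653*365.25*86400)
Qv = 0.087449 m^3/s


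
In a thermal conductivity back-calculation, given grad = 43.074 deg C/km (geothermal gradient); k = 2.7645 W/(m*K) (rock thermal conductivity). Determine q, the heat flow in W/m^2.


q = k * grad / 1000
q = 2.7645 * 43.074 / 1000
q = 0.11908 W/m^2


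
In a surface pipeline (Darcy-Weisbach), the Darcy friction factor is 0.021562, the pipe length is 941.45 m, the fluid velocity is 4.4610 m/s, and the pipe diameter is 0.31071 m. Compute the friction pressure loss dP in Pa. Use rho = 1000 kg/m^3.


dP = f * (L/D) * (rho*vel^2/2) / 1000
dP = 0.021562 * (941.45/0.31071) * (1000*4.4610^2/2) / 1000
dP = 650.0781 kPa
Convert: 650.0781 kPa * 1000.0 = 6.5008e+05 Pa
dP = 6.5008e+05 Pa


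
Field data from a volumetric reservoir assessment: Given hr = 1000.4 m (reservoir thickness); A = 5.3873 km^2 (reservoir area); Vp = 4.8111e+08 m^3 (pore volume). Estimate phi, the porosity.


phi = Vp / (A * 1e6 * hr)
phi = 4.8111e+08 / (5.3873 * 1e6 * 1000.4)
phi = 0.089269


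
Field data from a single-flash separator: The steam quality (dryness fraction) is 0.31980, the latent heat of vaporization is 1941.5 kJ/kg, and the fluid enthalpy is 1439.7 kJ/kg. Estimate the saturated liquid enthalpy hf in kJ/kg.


hf = h - x * hfg
hf = 1439.7 - 0.31980 * 1941.5
hf = 818.81 kJ/kg


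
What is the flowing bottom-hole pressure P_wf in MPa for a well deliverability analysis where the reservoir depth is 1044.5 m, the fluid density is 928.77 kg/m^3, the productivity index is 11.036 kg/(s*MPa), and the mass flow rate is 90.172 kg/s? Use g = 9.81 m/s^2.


Step 1: P_i = rho*g*h/1e6 = 928.77*9.81*1044.5/1e6 = 9.516684 MPa
Step 2: P_wf = P_i - mdot/PI = 9.516684 - 90.172/11.036 = 1.3460 MPa
P_wf = 1.3460 MPa


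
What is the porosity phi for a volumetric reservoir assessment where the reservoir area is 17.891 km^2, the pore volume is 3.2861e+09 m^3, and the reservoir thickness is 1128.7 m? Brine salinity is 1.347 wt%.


phi = Vp / (A * 1e6 * hr)
phi = 3.2861e+09 / (17.891 * 1e6 * 1128.7)
phi = 0.16273


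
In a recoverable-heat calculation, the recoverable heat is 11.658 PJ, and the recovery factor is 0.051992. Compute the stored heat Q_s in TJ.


Q_s = Q_rec / RF
Q_s = 11.658 / 0.051992
Q_s = 224.2268 PJ
Convert: 224.2268 PJ * 1000.0 = 2.2423e+05 TJ
Q_s = 2.2423e+05 TJ


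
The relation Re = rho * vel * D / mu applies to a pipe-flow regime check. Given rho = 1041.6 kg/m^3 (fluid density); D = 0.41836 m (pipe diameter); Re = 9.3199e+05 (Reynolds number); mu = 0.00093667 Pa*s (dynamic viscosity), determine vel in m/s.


vel = Re * mu / (rho * D)
vel = 9.3199e+05 * 0.00093667 / (1041.6 * 0.41836)
vel = 2.0033 m/s


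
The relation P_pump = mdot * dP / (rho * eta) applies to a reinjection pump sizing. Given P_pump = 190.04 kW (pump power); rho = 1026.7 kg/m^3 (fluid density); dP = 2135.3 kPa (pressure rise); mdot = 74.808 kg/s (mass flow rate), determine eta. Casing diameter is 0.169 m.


eta = mdot * dP / (rho * P_pump)
eta = 74.808 * 2135.3 / (1026.7 * 190.04)
eta = 0.81869


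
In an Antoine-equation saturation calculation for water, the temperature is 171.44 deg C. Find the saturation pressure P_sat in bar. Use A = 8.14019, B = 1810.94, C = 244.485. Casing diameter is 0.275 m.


P_sat = 10^(A - B/(C + T)) / 760 * 0.101325
P_sat = 10^(8.14019 - 1810.94/(244.485 + 171.44)) / 760 * 0.101325
P_sat = 0.8148673 MPa
Convert: 0.8148673 MPa * 10.0 = 8.1487 bar
P_sat = 8.1487 bar


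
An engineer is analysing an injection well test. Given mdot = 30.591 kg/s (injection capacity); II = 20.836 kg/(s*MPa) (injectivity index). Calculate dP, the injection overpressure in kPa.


dP = mdot * 1000 / II
dP = 30.591 * 1000 / 20.836
dP = 1468.2 kPa


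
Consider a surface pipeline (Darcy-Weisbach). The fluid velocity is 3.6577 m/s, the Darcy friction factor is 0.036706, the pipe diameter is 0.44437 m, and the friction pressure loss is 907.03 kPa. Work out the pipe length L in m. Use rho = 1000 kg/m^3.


L = dP*1000*D / (f*rho*vel^2/2)
L = 907.03*1000*0.44437 / (0.036706*1000*3.6577^2/2)
L = 1641.5 m


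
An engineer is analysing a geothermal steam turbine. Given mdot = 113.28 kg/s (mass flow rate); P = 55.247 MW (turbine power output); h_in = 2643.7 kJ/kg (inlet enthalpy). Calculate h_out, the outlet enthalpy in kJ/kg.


h_out = h_in - P * 1000 / mdot
h_out = 2643.7 - 55.247 * 1000 / 113.28
h_out = 2156.0 kJ/kg


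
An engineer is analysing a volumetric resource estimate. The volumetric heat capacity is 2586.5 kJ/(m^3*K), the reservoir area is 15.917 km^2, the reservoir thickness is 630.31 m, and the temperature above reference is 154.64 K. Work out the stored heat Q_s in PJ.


Step 1: Vr = A*1e6*hr = 15.917*1e6*630.31 = 1.003264e+10 m^3
Step 2: Q_s = Vr*rhoc*dT/1e12 = 1.003264e+10*2586.5*154.64/1e12 = 4012.8 PJ
Q_s = 4012.8 PJ


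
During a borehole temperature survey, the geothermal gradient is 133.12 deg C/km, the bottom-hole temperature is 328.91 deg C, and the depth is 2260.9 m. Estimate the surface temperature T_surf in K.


T_surf = T_d - grad * d / 1000
T_surf = 328.91 - 133.12 * 2260.9 / 1000
T_surf = 27.93899 deg C
Convert to K: 27.93899 + 273.15 = 301.09 K
T_surf = 301.09 K


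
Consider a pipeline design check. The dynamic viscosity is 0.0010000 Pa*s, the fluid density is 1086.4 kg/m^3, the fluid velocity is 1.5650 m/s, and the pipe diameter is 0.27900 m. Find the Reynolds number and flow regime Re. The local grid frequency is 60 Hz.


Step 1: Re = rho*vel*D/mu = 1086.4*1.565*0.279/0.001 = 4.7436e+05
Step 2: Re = 4.7436e+05 > 4000, so flow is turbulent.
Re = 4.7436e+05 (turbulent)


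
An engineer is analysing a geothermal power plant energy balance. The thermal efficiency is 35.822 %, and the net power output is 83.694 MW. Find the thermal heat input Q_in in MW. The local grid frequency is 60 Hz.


Q_in = W_net / (eta / 100)
Q_in = 83.694 / (35.822 / 100)
Q_in = 233.64 MW


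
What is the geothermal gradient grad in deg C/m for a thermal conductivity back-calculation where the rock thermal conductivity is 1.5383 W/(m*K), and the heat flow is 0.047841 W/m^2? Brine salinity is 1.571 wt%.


grad = q / k * 1000
grad = 0.047841 / 1.5383 * 1000
grad = 31.09992 deg C/km
Convert: 31.09992 deg C/km * 0.001 = 0.031100 deg C/m
grad = 0.031100 deg C/m


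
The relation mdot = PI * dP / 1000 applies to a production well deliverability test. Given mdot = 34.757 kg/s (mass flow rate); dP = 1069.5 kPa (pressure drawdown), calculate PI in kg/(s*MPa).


PI = mdot * 1000 / dP
PI = 34.757 * 1000 / 1069.5
PI = 32.498 kg/(s*MPa)


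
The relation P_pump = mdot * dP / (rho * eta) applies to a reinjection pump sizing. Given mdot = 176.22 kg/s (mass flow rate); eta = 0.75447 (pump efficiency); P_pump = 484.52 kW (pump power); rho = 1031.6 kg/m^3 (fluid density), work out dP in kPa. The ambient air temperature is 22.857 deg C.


dP = P_pump * rho * eta / mdot
dP = 484.52 * 1031.6 * 0.75447 / 176.22
dP = 2140.0 kPa


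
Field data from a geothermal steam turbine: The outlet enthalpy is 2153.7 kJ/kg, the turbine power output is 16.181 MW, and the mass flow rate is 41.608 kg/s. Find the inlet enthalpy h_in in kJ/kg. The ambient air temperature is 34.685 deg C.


h_in = h_out + P * 1000 / mdot
h_in = 2153.7 + 16.181 * 1000 / 41.608
h_in = 2542.6 kJ/kg


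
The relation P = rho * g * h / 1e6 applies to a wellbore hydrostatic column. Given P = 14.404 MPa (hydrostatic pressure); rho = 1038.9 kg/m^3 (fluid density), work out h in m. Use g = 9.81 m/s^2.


h = P * 1e6 / (g * rho)
h = 14.404 * 1e6 / (9.81 * 1038.9)
h = 1413.3 m


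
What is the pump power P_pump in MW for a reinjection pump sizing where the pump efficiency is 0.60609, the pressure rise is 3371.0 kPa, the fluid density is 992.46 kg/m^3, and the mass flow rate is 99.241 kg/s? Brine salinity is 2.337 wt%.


P_pump = mdot * dP / (rho * eta)
P_pump = 99.241 * 3371.0 / (992.46 * 0.60609)
P_pump = 556.1600 kW
Convert: 556.1600 kW * 0.001 = 0.55616 MW
P_pump = 0.55616 MW


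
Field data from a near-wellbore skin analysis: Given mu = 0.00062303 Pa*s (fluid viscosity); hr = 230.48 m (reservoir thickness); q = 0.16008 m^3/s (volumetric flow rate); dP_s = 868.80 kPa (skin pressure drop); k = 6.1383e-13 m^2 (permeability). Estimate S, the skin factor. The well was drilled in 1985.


S = dP_s * 1000 * 2*pi*k*hr / (q*mu)
S = 868.80 * 1000 * 2*pi*6.1383e-13*230.48 / (0.16008*0.00062303)
S = 7.7435


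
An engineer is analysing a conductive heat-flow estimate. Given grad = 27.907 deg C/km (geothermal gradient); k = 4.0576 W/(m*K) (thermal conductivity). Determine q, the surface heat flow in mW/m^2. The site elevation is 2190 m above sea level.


q = k * grad / 1000
q = 4.0576 * 27.907 / 1000
q = 0.1132354 W/m^2
Convert: 0.1132354 W/m^2 * 1000.0 = 113.24 mW/m^2
q = 113.24 mW/m^2


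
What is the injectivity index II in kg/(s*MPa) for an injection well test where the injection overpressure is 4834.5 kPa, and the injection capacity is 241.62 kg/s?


II = mdot * 1000 / dP
II = 241.62 * 1000 / 4834.5
II = 49.978 kg/(s*MPa)


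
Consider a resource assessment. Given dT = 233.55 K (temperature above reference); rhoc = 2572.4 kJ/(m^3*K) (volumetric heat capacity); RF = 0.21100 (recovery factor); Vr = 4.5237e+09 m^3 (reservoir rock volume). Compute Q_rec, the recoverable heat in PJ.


Step 1: Q_s = Vr*rhoc*dT/1e12 = 4.5237e+09*2572.4*233.55/1e12 = 2717.767 PJ
Step 2: Q_rec = Q_s * RF = 2717.767 * 0.211 = 573.45 PJ
Q_rec = 573.45 PJ


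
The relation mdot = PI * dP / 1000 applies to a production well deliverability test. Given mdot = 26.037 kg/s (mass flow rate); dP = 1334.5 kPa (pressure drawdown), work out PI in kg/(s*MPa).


PI = mdot * 1000 / dP
PI = 26.037 * 1000 / 1334.5
PI = 19.511 kg/(s*MPa)


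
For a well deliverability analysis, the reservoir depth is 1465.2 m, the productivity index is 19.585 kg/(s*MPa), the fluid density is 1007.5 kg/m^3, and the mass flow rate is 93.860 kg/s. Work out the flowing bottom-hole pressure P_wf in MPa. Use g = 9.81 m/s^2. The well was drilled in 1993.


Step 1: P_i = rho*g*h/1e6 = 1007.5*9.81*1465.2/1e6 = 14.48141 MPa
Step 2: P_wf = P_i - mdot/PI = 14.48141 - 93.86/19.585 = 9.6890 MPa
P_wf = 9.6890 MPa


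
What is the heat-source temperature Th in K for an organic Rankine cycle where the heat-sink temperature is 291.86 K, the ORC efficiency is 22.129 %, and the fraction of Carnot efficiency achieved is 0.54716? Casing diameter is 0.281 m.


Th = Tc / (1 - (eta_orc/100)/f)
Th = 291.86 / (1 - (22.129/100)/0.54716)
Th = 490.05 K


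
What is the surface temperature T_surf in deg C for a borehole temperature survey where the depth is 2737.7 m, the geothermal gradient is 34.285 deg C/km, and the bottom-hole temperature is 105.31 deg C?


T_surf = T_d - grad * d / 1000
T_surf = 105.31 - 34.285 * 2737.7 / 1000
T_surf = 11.448 deg C


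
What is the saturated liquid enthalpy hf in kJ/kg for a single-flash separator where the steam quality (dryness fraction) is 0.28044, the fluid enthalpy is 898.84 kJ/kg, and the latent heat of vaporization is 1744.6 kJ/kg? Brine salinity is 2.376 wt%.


hf = h - x * hfg
hf = 898.84 - 0.28044 * 1744.6
hf = 409.58 kJ/kg


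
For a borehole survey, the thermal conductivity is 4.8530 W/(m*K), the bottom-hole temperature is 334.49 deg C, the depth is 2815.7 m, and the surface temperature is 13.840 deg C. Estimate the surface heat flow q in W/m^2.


Step 1: grad = (T_d - T_surf)/d * 1000 = (334.49 - 13.84)/2815.7 * 1000 = 113.8793 deg C/km
Step 2: q = k * grad / 1000 = 4.853 * 113.8793 / 1000 = 0.55266 W/m^2
q = 0.55266 W/m^2


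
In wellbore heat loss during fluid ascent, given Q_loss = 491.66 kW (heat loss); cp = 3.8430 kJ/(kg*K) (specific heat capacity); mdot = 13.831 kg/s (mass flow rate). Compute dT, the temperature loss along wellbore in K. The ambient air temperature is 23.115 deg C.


dT = Q_loss / (mdot * cp)
dT = 491.66 / (13.831 * 3.8430)
dT = 9.2500 K


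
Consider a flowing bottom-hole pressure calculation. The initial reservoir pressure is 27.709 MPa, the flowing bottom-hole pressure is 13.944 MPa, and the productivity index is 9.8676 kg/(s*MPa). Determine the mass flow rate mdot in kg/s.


mdot = (P_i - P_wf) * PI
mdot = (27.709 - 13.944) * 9.8676
mdot = 135.83 kg/s


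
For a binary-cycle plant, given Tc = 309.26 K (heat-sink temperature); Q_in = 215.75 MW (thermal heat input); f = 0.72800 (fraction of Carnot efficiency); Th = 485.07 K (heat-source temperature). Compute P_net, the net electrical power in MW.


Step 1: eta = (1 - Tc/Th)*f = (1 - 309.26/485.07)*0.728 = 0.2638582
Step 2: P_net = eta * Q_in = 0.2638582 * 215.75 = 56.927 MW
P_net = 56.927 MW


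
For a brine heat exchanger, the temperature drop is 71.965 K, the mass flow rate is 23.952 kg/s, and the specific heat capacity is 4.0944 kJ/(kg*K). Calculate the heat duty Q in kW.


Q = mdot * cp * dT / 1000
Q = 23.952 * 4.0944 * 71.965 / 1000
Q = 7.057541 MW
Convert: 7.057541 MW * 1000.0 = 7057.5 kW
Q = 7057.5 kW


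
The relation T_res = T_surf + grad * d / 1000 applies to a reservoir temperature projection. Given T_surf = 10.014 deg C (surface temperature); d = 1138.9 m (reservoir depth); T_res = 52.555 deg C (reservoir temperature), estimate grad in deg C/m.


grad = (T_res - T_surf) / d * 1000
grad = (52.555 - 10.014) / 1138.9 * 1000
grad = 37.35271 deg C/km
Convert: 37.35271 deg C/km * 0.001 = 0.037353 deg C/m
grad = 0.037353 deg C/m


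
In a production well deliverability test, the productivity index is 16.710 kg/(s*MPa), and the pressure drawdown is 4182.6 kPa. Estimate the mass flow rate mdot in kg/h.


mdot = PI * dP / 1000
mdot = 16.710 * 4182.6 / 1000
mdot = 69.89125 kg/s
Convert: 69.89125 kg/s * 3600.0 = 2.5161e+05 kg/h
mdot = 2.5161e+05 kg/h


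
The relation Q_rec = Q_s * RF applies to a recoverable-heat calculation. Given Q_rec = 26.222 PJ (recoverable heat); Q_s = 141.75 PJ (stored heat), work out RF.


RF = Q_rec / Q_s
RF = 26.222 / 141.75
RF = 0.18499


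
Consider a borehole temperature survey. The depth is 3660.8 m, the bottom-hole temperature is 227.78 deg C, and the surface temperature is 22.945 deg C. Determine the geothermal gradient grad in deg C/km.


grad = (T_d - T_surf) / d * 1000
grad = (227.78 - 22.945) / 3660.8 * 1000
grad = 55.954 deg C/km


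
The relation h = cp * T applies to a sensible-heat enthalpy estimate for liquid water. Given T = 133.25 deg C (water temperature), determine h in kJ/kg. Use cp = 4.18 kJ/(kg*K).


h = cp * T
h = 4.18 * 133.25
h = 556.99 kJ/kg


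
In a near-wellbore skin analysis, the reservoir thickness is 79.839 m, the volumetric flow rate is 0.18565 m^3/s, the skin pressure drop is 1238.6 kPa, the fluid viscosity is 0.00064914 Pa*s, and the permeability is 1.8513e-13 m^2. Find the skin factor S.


S = dP_s * 1000 * 2*pi*k*hr / (q*mu)
S = 1238.6 * 1000 * 2*pi*1.8513e-13*79.839 / (0.18565*0.00064914)
S = 0.95449


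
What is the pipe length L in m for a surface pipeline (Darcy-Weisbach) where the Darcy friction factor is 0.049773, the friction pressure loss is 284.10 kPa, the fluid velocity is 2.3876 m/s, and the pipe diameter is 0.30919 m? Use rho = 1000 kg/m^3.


L = dP*1000*D / (f*rho*vel^2/2)
L = 284.10*1000*0.30919 / (0.049773*1000*2.3876^2/2)
L = 619.17 m


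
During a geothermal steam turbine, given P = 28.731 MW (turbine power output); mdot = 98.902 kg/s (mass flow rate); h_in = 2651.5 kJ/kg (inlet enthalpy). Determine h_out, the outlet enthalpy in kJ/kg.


h_out = h_in - P * 1000 / mdot
h_out = 2651.5 - 28.731 * 1000 / 98.902
h_out = 2361.0 kJ/kg


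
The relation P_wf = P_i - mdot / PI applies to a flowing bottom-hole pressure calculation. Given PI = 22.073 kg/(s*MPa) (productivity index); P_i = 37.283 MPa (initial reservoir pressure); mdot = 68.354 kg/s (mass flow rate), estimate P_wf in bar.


P_wf = P_i - mdot / PI
P_wf = 37.283 - 68.354 / 22.073
P_wf = 34.18628 MPa
Convert: 34.18628 MPa * 10.0 = 341.86 bar
P_wf = 341.86 bar


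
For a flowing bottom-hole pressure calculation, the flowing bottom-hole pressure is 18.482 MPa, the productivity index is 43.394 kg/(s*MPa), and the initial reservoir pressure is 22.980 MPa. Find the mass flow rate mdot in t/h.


mdot = (P_i - P_wf) * PI
mdot = (22.980 - 18.482) * 43.394
mdot = 195.1862 kg/s
Convert: 195.1862 kg/s * 3.6 = 702.67 t/h
mdot = 702.67 t/h


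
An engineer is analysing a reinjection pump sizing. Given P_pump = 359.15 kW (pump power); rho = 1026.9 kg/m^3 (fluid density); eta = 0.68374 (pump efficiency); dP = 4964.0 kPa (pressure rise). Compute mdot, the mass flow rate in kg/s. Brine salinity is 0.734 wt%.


mdot = P_pump * rho * eta / dP
mdot = 359.15 * 1026.9 * 0.68374 / 4964.0
mdot = 50.800 kg/s


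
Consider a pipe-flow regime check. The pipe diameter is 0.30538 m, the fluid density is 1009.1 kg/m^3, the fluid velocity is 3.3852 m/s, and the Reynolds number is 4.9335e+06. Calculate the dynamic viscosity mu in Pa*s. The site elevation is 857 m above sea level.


mu = rho * vel * D / Re
mu = 1009.1 * 3.3852 * 0.30538 / 4.9335e+06
mu = 0.00021145 Pa*s


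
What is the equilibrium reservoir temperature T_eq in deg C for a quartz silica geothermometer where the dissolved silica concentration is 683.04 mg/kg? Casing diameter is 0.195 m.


T_eq = 1309 / (5.19 - log10(SiO2)) - 273.15
T_eq = 1309 / (5.19 - log10(683.04)) - 273.15
T_eq = 282.56 deg C


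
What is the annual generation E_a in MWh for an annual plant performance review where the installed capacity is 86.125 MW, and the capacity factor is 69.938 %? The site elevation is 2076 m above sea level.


E_a = CF / 100 * cap * 8760
E_a = 69.938 / 100 * 86.125 * 8760
E_a = 5.2765e+05 MWh


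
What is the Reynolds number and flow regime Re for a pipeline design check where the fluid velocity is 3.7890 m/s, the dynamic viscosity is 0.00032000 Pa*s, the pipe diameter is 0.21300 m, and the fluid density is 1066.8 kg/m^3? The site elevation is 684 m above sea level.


Step 1: Re = rho*vel*D/mu = 1066.8*3.789*0.213/0.00032 = 2.6905e+06
Step 2: Re = 2.6905e+06 > 4000, so flow is turbulent.
Re = 2.6905e+06 (turbulent)


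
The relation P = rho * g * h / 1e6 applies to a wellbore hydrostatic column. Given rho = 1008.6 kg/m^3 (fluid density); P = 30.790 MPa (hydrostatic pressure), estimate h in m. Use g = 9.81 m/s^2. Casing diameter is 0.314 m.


h = P * 1e6 / (g * rho)
h = 30.790 * 1e6 / (9.81 * 1008.6)
h = 3111.9 m


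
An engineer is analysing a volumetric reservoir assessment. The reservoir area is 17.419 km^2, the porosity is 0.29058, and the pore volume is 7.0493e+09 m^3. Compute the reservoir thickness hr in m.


hr = Vp / (A * 1e6 * phi)
hr = 7.0493e+09 / (17.419 * 1e6 * 0.29058)
hr = 1392.7 m


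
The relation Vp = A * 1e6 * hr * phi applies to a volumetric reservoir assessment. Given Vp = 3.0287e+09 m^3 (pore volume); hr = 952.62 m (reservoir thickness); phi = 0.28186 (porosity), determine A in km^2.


A = Vp / (1e6 * hr * phi)
A = 3.0287e+09 / (1e6 * 952.62 * 0.28186)
A = 11.280 km^2


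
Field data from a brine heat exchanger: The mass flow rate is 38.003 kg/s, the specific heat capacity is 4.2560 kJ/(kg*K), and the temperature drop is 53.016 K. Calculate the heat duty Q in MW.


Q = mdot * cp * dT / 1000
Q = 38.003 * 4.2560 * 53.016 / 1000
Q = 8.5748 MW


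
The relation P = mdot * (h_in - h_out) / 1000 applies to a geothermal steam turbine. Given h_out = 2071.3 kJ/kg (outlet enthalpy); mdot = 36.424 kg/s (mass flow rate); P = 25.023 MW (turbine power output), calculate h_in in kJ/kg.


h_in = h_out + P * 1000 / mdot
h_in = 2071.3 + 25.023 * 1000 / 36.424
h_in = 2758.3 kJ/kg


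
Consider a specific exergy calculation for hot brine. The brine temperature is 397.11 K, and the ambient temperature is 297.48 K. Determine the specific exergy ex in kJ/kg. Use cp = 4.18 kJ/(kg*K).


ex = cp * ((T_b - T_0) - T_0 * ln(T_b/T_0))
ex = 4.18 * ((397.11 - 297.48) - 297.48 * ln(397.11/297.48))
ex = 57.258 kJ/kg


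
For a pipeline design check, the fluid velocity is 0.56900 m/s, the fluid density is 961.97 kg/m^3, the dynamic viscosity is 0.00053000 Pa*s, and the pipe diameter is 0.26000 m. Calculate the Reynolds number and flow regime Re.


Step 1: Re = rho*vel*D/mu = 961.97*0.569*0.26/0.00053 = 2.6852e+05
Step 2: Re = 2.6852e+05 > 4000, so flow is turbulent.
Re = 2.6852e+05 (turbulent)
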